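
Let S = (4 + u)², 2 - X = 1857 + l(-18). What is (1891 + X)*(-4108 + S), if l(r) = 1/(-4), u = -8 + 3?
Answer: -595515/4 ≈ -1.4888e+5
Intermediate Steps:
u = -5
l(r) = -¼
X = -7419/4 (X = 2 - (1857 - ¼) = 2 - 1*7427/4 = 2 - 7427/4 = -7419/4 ≈ -1854.8)
S = 1 (S = (4 - 5)² = (-1)² = 1)
(1891 + X)*(-4108 + S) = (1891 - 7419/4)*(-4108 + 1) = (145/4)*(-4107) = -595515/4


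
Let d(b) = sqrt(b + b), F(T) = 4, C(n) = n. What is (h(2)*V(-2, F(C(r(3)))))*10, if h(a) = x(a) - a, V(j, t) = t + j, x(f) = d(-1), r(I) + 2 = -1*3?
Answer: -40 + 20*I*sqrt(2) ≈ -40.0 + 28.284*I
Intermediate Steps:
r(I) = -5 (r(I) = -2 - 1*3 = -2 - 3 = -5)
d(b) = sqrt(2)*sqrt(b) (d(b) = sqrt(2*b) = sqrt(2)*sqrt(b))
x(f) = I*sqrt(2) (x(f) = sqrt(2)*sqrt(-1) = sqrt(2)*I = I*sqrt(2))
V(j, t) = j + t
h(a) = -a + I*sqrt(2) (h(a) = I*sqrt(2) - a = -a + I*sqrt(2))
(h(2)*V(-2, F(C(r(3)))))*10 = ((-1*2 + I*sqrt(2))*(-2 + 4))*10 = ((-2 + I*sqrt(2))*2)*10 = (-4 + 2*I*sqrt(2))*10 = -40 + 20*I*sqrt(2)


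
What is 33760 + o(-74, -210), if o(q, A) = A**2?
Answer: 77860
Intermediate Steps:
33760 + o(-74, -210) = 33760 + (-210)**2 = 33760 + 44100 = 77860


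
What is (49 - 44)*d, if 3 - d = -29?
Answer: 160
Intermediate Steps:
d = 32 (d = 3 - 1*(-29) = 3 + 29 = 32)
(49 - 44)*d = (49 - 44)*32 = 5*32 = 160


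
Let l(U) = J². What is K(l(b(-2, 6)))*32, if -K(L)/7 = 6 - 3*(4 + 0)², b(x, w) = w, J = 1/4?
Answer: 9408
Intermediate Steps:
J = ¼ ≈ 0.25000
l(U) = 1/16 (l(U) = (¼)² = 1/16)
K(L) = 294 (K(L) = -7*(6 - 3*(4 + 0)²) = -7*(6 - 3*4²) = -7*(6 - 3*16) = -7*(6 - 48) = -7*(-42) = 294)
K(l(b(-2, 6)))*32 = 294*32 = 9408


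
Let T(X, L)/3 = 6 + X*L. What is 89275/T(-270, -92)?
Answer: 89275/74538 ≈ 1.1977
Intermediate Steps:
T(X, L) = 18 + 3*L*X (T(X, L) = 3*(6 + X*L) = 3*(6 + L*X) = 18 + 3*L*X)
89275/T(-270, -92) = 89275/(18 + 3*(-92)*(-270)) = 89275/(18 + 74520) = 89275/74538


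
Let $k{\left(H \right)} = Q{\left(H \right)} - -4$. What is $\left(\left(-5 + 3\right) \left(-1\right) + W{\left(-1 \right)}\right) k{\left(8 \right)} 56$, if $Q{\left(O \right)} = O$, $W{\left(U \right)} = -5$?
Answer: $-2016$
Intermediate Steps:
$k{\left(H \right)} = 4 + H$ ($k{\left(H \right)} = H - -4 = H + 4 = 4 + H$)
$\left(\left(-5 + 3\right) \left(-1\right) + W{\left(-1 \right)}\right) k{\left(8 \right)} 56 = \left(\left(-5 + 3\right) \left(-1\right) - 5\right) \left(4 + 8\right) 56 = \left(\left(-2\right) \left(-1\right) - 5\right) 12 \cdot 56 = \left(2 - 5\right) 12 \cdot 56 = \left(-3\right) 12 \cdot 56 = \left(-36\right) 56 = -2016$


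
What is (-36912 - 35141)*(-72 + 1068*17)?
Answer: -1303006452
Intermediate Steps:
(-36912 - 35141)*(-72 + 1068*17) = -72053*(-72 + 18156) = -72053*18084 = -1303006452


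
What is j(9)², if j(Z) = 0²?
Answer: 0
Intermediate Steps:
j(Z) = 0
j(9)² = 0² = 0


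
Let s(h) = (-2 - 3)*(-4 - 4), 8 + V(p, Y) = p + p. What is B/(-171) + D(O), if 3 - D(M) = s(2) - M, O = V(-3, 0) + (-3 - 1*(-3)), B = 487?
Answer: -9208/171 ≈ -53.848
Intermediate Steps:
V(p, Y) = -8 + 2*p (V(p, Y) = -8 + (p + p) = -8 + 2*p)
s(h) = 40 (s(h) = -5*(-8) = 40)
O = -14 (O = (-8 + 2*(-3)) + (-3 - 1*(-3)) = (-8 - 6) + (-3 + 3) = -14 + 0 = -14)
D(M) = -37 + M (D(M) = 3 - (40 - M) = 3 + (-40 + M) = -37 + M)
B/(-171) + D(O) = 487/(-171) + (-37 - 14) = 487*(-1/171) - 51 = -487/171 - 51 = -9208/171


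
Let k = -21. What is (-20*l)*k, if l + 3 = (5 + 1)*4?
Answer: 8820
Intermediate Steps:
l = 21 (l = -3 + (5 + 1)*4 = -3 + 6*4 = -3 + 24 = 21)
(-20*l)*k = -20*21*(-21) = -420*(-21) = 8820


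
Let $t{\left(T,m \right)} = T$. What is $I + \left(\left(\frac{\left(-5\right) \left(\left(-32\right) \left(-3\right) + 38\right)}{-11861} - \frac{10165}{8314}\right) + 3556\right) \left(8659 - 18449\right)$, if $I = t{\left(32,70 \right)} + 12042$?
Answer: $- \frac{1715349541829307}{49306177} \approx -3.479 \cdot 10^{7}$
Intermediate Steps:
$I = 12074$ ($I = 32 + 12042 = 12074$)
$I + \left(\left(\frac{\left(-5\right) \left(\left(-32\right) \left(-3\right) + 38\right)}{-11861} - \frac{10165}{8314}\right) + 3556\right) \left(8659 - 18449\right) = 12074 + \left(\left(\frac{\left(-5\right) \left(\left(-32\right) \left(-3\right) + 38\right)}{-11861} - \frac{10165}{8314}\right) + 3556\right) \left(8659 - 18449\right) = 12074 + \left(\left(- 5 \left(96 + 38\right) \left(- \frac{1}{11861}\right) - \frac{10165}{8314}\right) + 3556\right) \left(-9790\right) = 12074 + \left(\left(\left(-5\right) 134 \left(- \frac{1}{11861}\right) - \frac{10165}{8314}\right) + 3556\right) \left(-9790\right) = 12074 + \left(\left(\left(-670\right) \left(- \frac{1}{11861}\right) - \frac{10165}{8314}\right) + 3556\right) \left(-9790\right) = 12074 + \left(\left(\frac{670}{11861} - \frac{10165}{8314}\right) + 3556\right) \left(-9790\right) = 12074 + \left(- \frac{114996685}{98612354} + 3556\right) \left(-9790\right) = 12074 + \frac{350550534139}{98612354} \left(-9790\right) = 12074 - \frac{1715944864610405}{49306177} = - \frac{1715349541829307}{49306177}$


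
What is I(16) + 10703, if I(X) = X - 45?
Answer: 10674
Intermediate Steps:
I(X) = -45 + X
I(16) + 10703 = (-45 + 16) + 10703 = -29 + 10703 = 10674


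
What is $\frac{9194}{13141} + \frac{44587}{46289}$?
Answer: $\frac{1011498833}{608283749} \approx 1.6629$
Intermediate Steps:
$\frac{9194}{13141} + \frac{44587}{46289} = \frac{1011498833}{608283749}$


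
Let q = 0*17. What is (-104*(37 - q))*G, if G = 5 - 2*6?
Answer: 26936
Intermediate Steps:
G = -7 (G = 5 - 12 = -7)
q = 0
(-104*(37 - q))*G = -104*(37 - 1*0)*(-7) = -104*(37 + 0)*(-7) = -104*37*(-7) = -3848*(-7) = 26936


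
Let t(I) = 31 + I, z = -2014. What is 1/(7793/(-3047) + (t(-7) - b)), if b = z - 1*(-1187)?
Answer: 3047/2585204 ≈ 0.0011786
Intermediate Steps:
b = -827 (b = -2014 - 1*(-1187) = -2014 + 1187 = -827)
1/(7793/(-3047) + (t(-7) - b)) = 1/(7793/(-3047) + ((31 - 7) - 1*(-827))) = 1/(7793*(-1/3047) + (24 + 827)) = 1/(-7793/3047 + 851) = 1/(2585204/3047) = 3047/2585204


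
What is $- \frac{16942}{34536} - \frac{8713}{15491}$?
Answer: $- \frac{281680345}{267498588} \approx -1.053$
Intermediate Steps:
$- \frac{16942}{34536} - \frac{8713}{15491} = \left(-16942\right) \frac{1}{34536} - \frac{8713}{15491} = - \frac{8471}{17268} - \frac{8713}{15491} = - \frac{281680345}{267498588}$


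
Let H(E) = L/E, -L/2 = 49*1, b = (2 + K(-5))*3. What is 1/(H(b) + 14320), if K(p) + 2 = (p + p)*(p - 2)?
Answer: 15/214793 ≈ 6.9835e-5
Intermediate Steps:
K(p) = -2 + 2*p*(-2 + p) (K(p) = -2 + (p + p)*(p - 2) = -2 + (2*p)*(-2 + p) = -2 + 2*p*(-2 + p))
b = 210 (b = (2 + (-2 - 4*(-5) + 2*(-5)²))*3 = (2 + (-2 + 20 + 2*25))*3 = (2 + (-2 + 20 + 50))*3 = (2 + 68)*3 = 70*3 = 210)
L = -98 ≈ -98.000
H(E) = -98/E
1/(H(b) + 14320) = 1/(-98/210 + 14320) = 1/(-98*1/210 + 14320) = 1/(-7/15 + 14320) = 1/(214793/15) = 15/214793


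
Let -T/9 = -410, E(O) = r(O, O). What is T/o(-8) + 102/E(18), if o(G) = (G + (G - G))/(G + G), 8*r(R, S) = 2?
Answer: 7788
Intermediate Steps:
r(R, S) = ¼ (r(R, S) = (⅛)*2 = ¼)
E(O) = ¼
T = 3690 (T = -9*(-410) = 3690)
o(G) = ½ (o(G) = (G + 0)/((2*G)) = G*(1/(2*G)) = ½)
T/o(-8) + 102/E(18) = 3690/(½) + 102/(¼) = 3690*2 + 102*4 = 7380 + 408 = 7788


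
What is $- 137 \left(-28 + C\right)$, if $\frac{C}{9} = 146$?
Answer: $-176182$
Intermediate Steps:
$C = 1314$ ($C = 9 \cdot 146 = 1314$)
$- 137 \left(-28 + C\right) = - 137 \left(-28 + 1314\right) = \left(-137\right) 1286 = -176182$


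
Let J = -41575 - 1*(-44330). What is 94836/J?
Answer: 94836/2755 ≈ 34.423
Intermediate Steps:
J = 2755 (J = -41575 + 44330 = 2755)
94836/J = 94836/2755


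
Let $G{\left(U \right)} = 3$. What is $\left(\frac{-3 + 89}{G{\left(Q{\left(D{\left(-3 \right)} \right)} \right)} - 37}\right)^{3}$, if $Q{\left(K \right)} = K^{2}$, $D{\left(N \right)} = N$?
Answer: $- \frac{79507}{4913} \approx -16.183$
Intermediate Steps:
$\left(\frac{-3 + 89}{G{\left(Q{\left(D{\left(-3 \right)} \right)} \right)} - 37}\right)^{3} = \left(\frac{-3 + 89}{3 - 37}\right)^{3} = \left(\frac{86}{-34}\right)^{3} = \left(86 \left(- \frac{1}{34}\right)\right)^{3} = \left(- \frac{43}{17}\right)^{3} = - \frac{79507}{4913}$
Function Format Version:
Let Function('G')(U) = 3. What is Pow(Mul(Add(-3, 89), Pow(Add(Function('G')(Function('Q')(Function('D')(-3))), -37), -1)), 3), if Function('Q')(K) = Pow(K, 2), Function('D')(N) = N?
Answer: Rational(-79507, 4913) ≈ -16.183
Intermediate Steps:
Pow(Mul(Add(-3, 89), Pow(Add(Function('G')(Function('Q')(Function('D')(-3))), -37), -1)), 3) = Pow(Mul(Add(-3, 89), Pow(Add(3, -37), -1)), 3) = Pow(Mul(86, Pow(-34, -1)), 3) = Pow(Mul(86, Rational(-1, 34)), 3) = Pow(Rational(-43, 17), 3) = Rational(-79507, 4913)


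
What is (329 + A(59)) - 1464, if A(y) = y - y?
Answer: -1135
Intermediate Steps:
A(y) = 0
(329 + A(59)) - 1464 = (329 + 0) - 1464 = 329 - 1464 = -1135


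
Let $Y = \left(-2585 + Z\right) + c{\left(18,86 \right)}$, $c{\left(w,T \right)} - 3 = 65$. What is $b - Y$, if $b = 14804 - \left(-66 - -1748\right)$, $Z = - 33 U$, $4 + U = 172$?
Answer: $21183$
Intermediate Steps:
$U = 168$ ($U = -4 + 172 = 168$)
$c{\left(w,T \right)} = 68$ ($c{\left(w,T \right)} = 3 + 65 = 68$)
$Z = -5544$ ($Z = \left(-33\right) 168 = -5544$)
$Y = -8061$ ($Y = \left(-2585 - 5544\right) + 68 = -8129 + 68 = -8061$)
$b = 13122$ ($b = 14804 - \left(-66 + 1748\right) = 14804 - 1682 = 13122$)
$b - Y = 13122 - -8061 = 13122 + 8061 = 21183$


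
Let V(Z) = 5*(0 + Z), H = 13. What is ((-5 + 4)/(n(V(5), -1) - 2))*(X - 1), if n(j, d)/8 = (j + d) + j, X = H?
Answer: -2/65 ≈ -0.030769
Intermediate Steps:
X = 13
V(Z) = 5*Z
n(j, d) = 8*d + 16*j (n(j, d) = 8*((j + d) + j) = 8*((d + j) + j) = 8*(d + 2*j) = 8*d + 16*j)
((-5 + 4)/(n(V(5), -1) - 2))*(X - 1) = ((-5 + 4)/((8*(-1) + 16*(5*5)) - 2))*(13 - 1) = -1/((-8 + 16*25) - 2)*12 = -1/((-8 + 400) - 2)*12 = -1/(392 - 2)*12 = -1/390*12 = -2/65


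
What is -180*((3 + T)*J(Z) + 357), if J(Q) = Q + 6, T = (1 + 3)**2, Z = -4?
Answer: -71100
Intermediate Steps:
T = 16 (T = 4**2 = 16)
J(Q) = 6 + Q
-180*((3 + T)*J(Z) + 357) = -180*((3 + 16)*(6 - 4) + 357) = -180*(19*2 + 357) = -180*(38 + 357) = -180*395 = -71100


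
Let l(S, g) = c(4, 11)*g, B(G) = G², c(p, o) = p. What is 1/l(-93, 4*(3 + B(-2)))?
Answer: 1/112 ≈ 0.0089286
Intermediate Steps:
l(S, g) = 4*g
1/l(-93, 4*(3 + B(-2))) = 1/(4*(4*(3 + (-2)²))) = 1/(4*(4*(3 + 4))) = 1/(4*(4*7)) = 1/(4*28) = 1/112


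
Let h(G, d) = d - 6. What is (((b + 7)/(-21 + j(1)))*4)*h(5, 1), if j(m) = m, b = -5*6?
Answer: -23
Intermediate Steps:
b = -30
h(G, d) = -6 + d
(((b + 7)/(-21 + j(1)))*4)*h(5, 1) = (((-30 + 7)/(-21 + 1))*4)*(-6 + 1) = (-23/(-20)*4)*(-5) = (-23*(-1/20)*4)*(-5) = ((23/20)*4)*(-5) = (23/5)*(-5) = -23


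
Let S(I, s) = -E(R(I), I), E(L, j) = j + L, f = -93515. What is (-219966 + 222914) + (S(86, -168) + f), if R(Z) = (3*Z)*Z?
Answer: -112841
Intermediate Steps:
R(Z) = 3*Z**2
E(L, j) = L + j
S(I, s) = -I - 3*I**2 (S(I, s) = -(3*I**2 + I) = -(I + 3*I**2) = -I - 3*I**2)
(-219966 + 222914) + (S(86, -168) + f) = (-219966 + 222914) + (86*(-1 - 3*86) - 93515) = 2948 + (86*(-1 - 258) - 93515) = 2948 + (86*(-259) - 93515) = 2948 + (-22274 - 93515) = 2948 - 115789 = -112841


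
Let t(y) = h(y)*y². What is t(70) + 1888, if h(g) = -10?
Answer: -47112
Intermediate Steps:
t(y) = -10*y²
t(70) + 1888 = -10*70² + 1888 = -10*4900 + 1888 = -49000 + 1888 = -47112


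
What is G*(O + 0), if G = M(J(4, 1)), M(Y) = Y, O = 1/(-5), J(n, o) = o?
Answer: -⅕ ≈ -0.20000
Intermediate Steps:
O = -⅕ ≈ -0.20000
G = 1
G*(O + 0) = 1*(-⅕ + 0) = 1*(-⅕) = -⅕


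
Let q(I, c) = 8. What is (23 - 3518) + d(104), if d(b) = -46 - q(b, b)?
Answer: -3549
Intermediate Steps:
d(b) = -54 (d(b) = -46 - 1*8 = -46 - 8 = -54)
(23 - 3518) + d(104) = (23 - 3518) - 54 = -3495 - 54 = -3549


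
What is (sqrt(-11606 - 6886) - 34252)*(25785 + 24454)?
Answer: -1720786228 + 100478*I*sqrt(4623) ≈ -1.7208e+9 + 6.8318e+6*I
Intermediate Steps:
(sqrt(-11606 - 6886) - 34252)*(25785 + 24454) = (sqrt(-18492) - 34252)*50239 = (2*I*sqrt(4623) - 34252)*50239 = (-34252 + 2*I*sqrt(4623))*50239 = -1720786228 + 100478*I*sqrt(4623)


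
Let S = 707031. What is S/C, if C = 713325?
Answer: 235677/237775 ≈ 0.99118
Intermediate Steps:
S/C = 707031/713325 = 707031*(1/713325) = 235677/237775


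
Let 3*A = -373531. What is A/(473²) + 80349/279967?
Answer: -50647149214/187910210829 ≈ -0.26953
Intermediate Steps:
A = -373531/3 (A = (⅓)*(-373531) = -373531/3 ≈ -1.2451e+5)
A/(473²) + 80349/279967 = -373531/(3*(473²)) + 80349/279967 = -373531/3/223729 + 80349*(1/279967) = -373531/3*1/223729 + 80349/279967 = -373531/671187 + 80349/279967 = -50647149214/187910210829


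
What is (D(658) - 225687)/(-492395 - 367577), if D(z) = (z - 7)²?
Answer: -99057/429986 ≈ -0.23037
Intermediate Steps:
D(z) = (-7 + z)²
(D(658) - 225687)/(-492395 - 367577) = ((-7 + 658)² - 225687)/(-492395 - 367577) = (651² - 225687)/(-859972) = (423801 - 225687)*(-1/859972) = 198114*(-1/859972) = -99057/429986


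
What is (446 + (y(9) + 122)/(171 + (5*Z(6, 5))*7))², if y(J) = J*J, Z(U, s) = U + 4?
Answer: 54088339761/271441 ≈ 1.9926e+5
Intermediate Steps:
Z(U, s) = 4 + U
y(J) = J²
(446 + (y(9) + 122)/(171 + (5*Z(6, 5))*7))² = (446 + (9² + 122)/(171 + (5*(4 + 6))*7))² = (446 + (81 + 122)/(171 + (5*10)*7))² = (446 + 203/(171 + 50*7))² = (446 + 203/(171 + 350))² = (446 + 203/521)² = (232569/521)² = 54088339761/271441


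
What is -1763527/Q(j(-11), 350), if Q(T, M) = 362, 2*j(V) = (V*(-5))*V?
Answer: -1763527/362 ≈ -4871.6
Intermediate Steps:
j(V) = -5*V**2/2 (j(V) = ((V*(-5))*V)/2 = ((-5*V)*V)/2 = (-5*V**2)/2 = -5*V**2/2)
-1763527/Q(j(-11), 350) = -1763527/362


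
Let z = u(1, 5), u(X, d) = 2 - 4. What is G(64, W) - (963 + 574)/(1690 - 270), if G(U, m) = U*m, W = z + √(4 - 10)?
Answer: -183297/1420 + 64*I*√6 ≈ -129.08 + 156.77*I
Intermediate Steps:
u(X, d) = -2
z = -2
W = -2 + I*√6 (W = -2 + √(4 - 10) = -2 + √(-6) = -2 + I*√6 ≈ -2.0 + 2.4495*I)
G(64, W) - (963 + 574)/(1690 - 270) = 64*(-2 + I*√6) - (963 + 574)/(1690 - 270) = (-128 + 64*I*√6) - 1537/1420 = -183297/1420 + 64*I*√6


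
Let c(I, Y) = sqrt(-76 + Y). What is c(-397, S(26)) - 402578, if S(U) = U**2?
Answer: -402578 + 10*sqrt(6) ≈ -4.0255e+5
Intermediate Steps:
c(-397, S(26)) - 402578 = sqrt(-76 + 26**2) - 402578 = sqrt(-76 + 676) - 402578 = sqrt(600) - 402578 = 10*sqrt(6) - 402578 = -402578 + 10*sqrt(6)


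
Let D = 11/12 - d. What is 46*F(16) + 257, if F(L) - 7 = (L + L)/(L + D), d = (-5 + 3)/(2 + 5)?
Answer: 960303/1445 ≈ 664.57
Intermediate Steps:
d = -2/7 ≈ -0.28571
D = 101/84 (D = 11/12 - 1*(-2/7) = 11*(1/12) + 2/7 = 11/12 + 2/7 = 101/84 ≈ 1.2024)
F(L) = 7 + 2*L/(101/84 + L) (F(L) = 7 + (L + L)/(L + 101/84) = 7 + (2*L)/(101/84 + L) = 7 + 2*L/(101/84 + L))
46*F(16) + 257 = 46*(7*(101 + 108*16)/(101 + 84*16)) + 257 = 46*(7*(101 + 1728)/(101 + 1344)) + 257 = 46*(7*1829/1445) + 257 = 46*(7*(1/1445)*1829) + 257 = 46*(12803/1445) + 257 = 588938/1445 + 257 = 960303/1445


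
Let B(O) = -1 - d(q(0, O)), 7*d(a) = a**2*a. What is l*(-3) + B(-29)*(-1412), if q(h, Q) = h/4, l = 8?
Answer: 1388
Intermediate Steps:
q(h, Q) = h/4 (q(h, Q) = h*(1/4) = h/4)
d(a) = a**3/7 (d(a) = (a**2*a)/7 = a**3/7)
B(O) = -1 (B(O) = -1 - ((1/4)*0)**3/7 = -1 - 0**3/7 = -1 - 0/7 = -1 - 1*0 = -1 + 0 = -1)
l*(-3) + B(-29)*(-1412) = 8*(-3) - 1*(-1412) = -24 + 1412 = 1388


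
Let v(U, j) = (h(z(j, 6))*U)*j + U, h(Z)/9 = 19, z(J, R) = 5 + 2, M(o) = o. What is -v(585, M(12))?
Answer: -1201005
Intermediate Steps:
z(J, R) = 7
h(Z) = 171 (h(Z) = 9*19 = 171)
v(U, j) = U + 171*U*j (v(U, j) = (171*U)*j + U = 171*U*j + U = U + 171*U*j)
-v(585, M(12)) = -585*(1 + 171*12) = -585*(1 + 2052) = -585*2053 = -1*1201005 = -1201005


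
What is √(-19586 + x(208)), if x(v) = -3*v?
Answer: I*√20210 ≈ 142.16*I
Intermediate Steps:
√(-19586 + x(208)) = √(-19586 - 3*208) = √(-19586 - 624) = √(-20210) = I*√20210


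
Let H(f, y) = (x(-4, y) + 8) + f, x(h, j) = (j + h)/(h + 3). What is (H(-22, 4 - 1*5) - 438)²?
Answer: 199809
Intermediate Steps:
x(h, j) = (h + j)/(3 + h)
H(f, y) = 12 + f - y (H(f, y) = ((-4 + y)/(3 - 4) + 8) + f = ((-4 + y)/(-1) + 8) + f = (-(-4 + y) + 8) + f = ((4 - y) + 8) + f = (12 - y) + f = 12 + f - y)
(H(-22, 4 - 1*5) - 438)² = ((12 - 22 - (4 - 1*5)) - 438)² = ((12 - 22 - (4 - 5)) - 438)² = ((12 - 22 - 1*(-1)) - 438)² = ((12 - 22 + 1) - 438)² = (-9 - 438)² = (-447)² = 199809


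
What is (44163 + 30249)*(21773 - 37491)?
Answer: -1169607816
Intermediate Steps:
(44163 + 30249)*(21773 - 37491) = 74412*(-15718) = -1169607816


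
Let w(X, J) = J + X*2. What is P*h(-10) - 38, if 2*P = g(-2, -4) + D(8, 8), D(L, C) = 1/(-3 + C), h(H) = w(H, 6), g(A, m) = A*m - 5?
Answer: -302/5 ≈ -60.400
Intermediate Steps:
g(A, m) = -5 + A*m
w(X, J) = J + 2*X
h(H) = 6 + 2*H
P = 8/5 (P = ((-5 - 2*(-4)) + 1/(-3 + 8))/2 = ((-5 + 8) + 1/5)/2 = (3 + ⅕)/2 = (½)*(16/5) = 8/5 ≈ 1.6000)
P*h(-10) - 38 = 8*(6 + 2*(-10))/5 - 38 = 8*(6 - 20)/5 - 38 = (8/5)*(-14) - 38 = -112/5 - 38 = -302/5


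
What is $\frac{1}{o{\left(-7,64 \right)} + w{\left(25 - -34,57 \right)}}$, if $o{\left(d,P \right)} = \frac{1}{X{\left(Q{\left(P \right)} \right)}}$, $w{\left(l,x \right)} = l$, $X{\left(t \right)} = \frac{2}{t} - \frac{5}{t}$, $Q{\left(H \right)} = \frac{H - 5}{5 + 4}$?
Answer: $\frac{27}{1534} \approx 0.017601$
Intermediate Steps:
$Q{\left(H \right)} = - \frac{5}{9} + \frac{H}{9}$ ($Q{\left(H \right)} = \frac{-5 + H}{9} = \left(-5 + H\right) \frac{1}{9} = - \frac{5}{9} + \frac{H}{9}$)
$X{\left(t \right)} = - \frac{3}{t}$
$o{\left(d,P \right)} = \frac{5}{27} - \frac{P}{27}$ ($o{\left(d,P \right)} = \frac{1}{\left(-3\right) \frac{1}{- \frac{5}{9} + \frac{P}{9}}} = \frac{5}{27} - \frac{P}{27}$)
$\frac{1}{o{\left(-7,64 \right)} + w{\left(25 - -34,57 \right)}} = \frac{1}{\left(\frac{5}{27} - \frac{64}{27}\right) + \left(25 - -34\right)} = \frac{1}{\left(\frac{5}{27} - \frac{64}{27}\right) + \left(25 + 34\right)} = \frac{1}{- \frac{59}{27} + 59} = \frac{1}{\frac{1534}{27}} = \frac{27}{1534}$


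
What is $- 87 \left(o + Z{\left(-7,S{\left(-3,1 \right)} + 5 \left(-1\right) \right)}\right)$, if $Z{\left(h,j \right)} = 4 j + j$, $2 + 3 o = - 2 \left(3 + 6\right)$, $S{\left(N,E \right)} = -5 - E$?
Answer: $5365$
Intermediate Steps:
$o = - \frac{20}{3}$ ($o = - \frac{2}{3} + \frac{\left(-2\right) \left(3 + 6\right)}{3} = - \frac{2}{3} + \frac{\left(-2\right) 9}{3} = - \frac{2}{3} + \frac{1}{3} \left(-18\right) = - \frac{2}{3} - 6 = - \frac{20}{3} \approx -6.6667$)
$Z{\left(h,j \right)} = 5 j$
$- 87 \left(o + Z{\left(-7,S{\left(-3,1 \right)} + 5 \left(-1\right) \right)}\right) = - 87 \left(- \frac{20}{3} + 5 \left(\left(-5 - 1\right) + 5 \left(-1\right)\right)\right) = - 87 \left(- \frac{20}{3} + 5 \left(\left(-5 - 1\right) - 5\right)\right) = - 87 \left(- \frac{20}{3} + 5 \left(-6 - 5\right)\right) = - 87 \left(- \frac{20}{3} + 5 \left(-11\right)\right) = - 87 \left(- \frac{20}{3} - 55\right) = \left(-87\right) \left(- \frac{185}{3}\right) = 5365$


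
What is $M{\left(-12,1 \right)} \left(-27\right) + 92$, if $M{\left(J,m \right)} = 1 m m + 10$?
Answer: $-205$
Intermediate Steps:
$M{\left(J,m \right)} = 10 + m^{2}$ ($M{\left(J,m \right)} = m m + 10 = m^{2} + 10 = 10 + m^{2}$)
$M{\left(-12,1 \right)} \left(-27\right) + 92 = \left(10 + 1^{2}\right) \left(-27\right) + 92 = \left(10 + 1\right) \left(-27\right) + 92 = 11 \left(-27\right) + 92 = -297 + 92 = -205$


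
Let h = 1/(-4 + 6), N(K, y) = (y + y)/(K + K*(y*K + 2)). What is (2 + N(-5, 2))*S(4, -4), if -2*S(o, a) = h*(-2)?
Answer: 37/35 ≈ 1.0571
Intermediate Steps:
N(K, y) = 2*y/(K + K*(2 + K*y)) (N(K, y) = (2*y)/(K + K*(K*y + 2)) = (2*y)/(K + K*(2 + K*y)) = 2*y/(K + K*(2 + K*y)))
h = ½ (h = 1/2 = ½ ≈ 0.50000)
S(o, a) = ½ (S(o, a) = -(-2)/4 = -½*(-1) = ½)
(2 + N(-5, 2))*S(4, -4) = (2 + 2*2/(-5*(3 - 5*2)))*(½) = (2 + 2*2*(-⅕)/(3 - 10))*(½) = (2 + 2*2*(-⅕)/(-7))*(½) = (2 + 2*2*(-⅕)*(-⅐))*(½) = (2 + 4/35)*(½) = (74/35)*(½) = 37/35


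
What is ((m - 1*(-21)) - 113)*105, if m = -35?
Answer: -13335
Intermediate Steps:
((m - 1*(-21)) - 113)*105 = ((-35 - 1*(-21)) - 113)*105 = ((-35 + 21) - 113)*105 = (-14 - 113)*105 = -127*105 = -13335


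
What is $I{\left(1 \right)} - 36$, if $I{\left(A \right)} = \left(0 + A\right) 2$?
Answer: $-34$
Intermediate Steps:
$I{\left(A \right)} = 2 A$ ($I{\left(A \right)} = A 2 = 2 A$)
$I{\left(1 \right)} - 36 = 2 \cdot 1 - 36 = 2 - 36 = -34$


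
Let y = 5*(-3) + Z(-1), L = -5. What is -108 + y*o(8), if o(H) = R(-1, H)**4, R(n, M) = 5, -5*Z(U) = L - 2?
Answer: -8608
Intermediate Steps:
Z(U) = 7/5 (Z(U) = -(-5 - 2)/5 = -1/5*(-7) = 7/5)
y = -68/5 (y = 5*(-3) + 7/5 = -15 + 7/5 = -68/5 ≈ -13.600)
o(H) = 625 (o(H) = 5**4 = 625)
-108 + y*o(8) = -108 - 68/5*625 = -108 - 8500 = -8608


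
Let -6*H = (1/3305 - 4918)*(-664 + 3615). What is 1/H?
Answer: 19830/47965521539 ≈ 4.1342e-7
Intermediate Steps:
H = 47965521539/19830 (H = -(1/3305 - 4918)*(-664 + 3615)/6 = -(1/3305 - 4918)*2951/6 = -(-16253989)*2951/19830 = -1/6*(-47965521539/3305) = 47965521539/19830 ≈ 2.4188e+6)
1/H = 1/(47965521539/19830) = 19830/47965521539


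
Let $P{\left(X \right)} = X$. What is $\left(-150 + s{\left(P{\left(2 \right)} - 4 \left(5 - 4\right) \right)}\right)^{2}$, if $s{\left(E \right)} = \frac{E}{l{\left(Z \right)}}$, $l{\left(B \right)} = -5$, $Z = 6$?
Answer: $\frac{559504}{25} \approx 22380.0$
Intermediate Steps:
$s{\left(E \right)} = - \frac{E}{5}$ ($s{\left(E \right)} = \frac{E}{-5} = E \left(- \frac{1}{5}\right) = - \frac{E}{5}$)
$\left(-150 + s{\left(P{\left(2 \right)} - 4 \left(5 - 4\right) \right)}\right)^{2} = \left(-150 - \frac{2 - 4 \left(5 - 4\right)}{5}\right)^{2} = \left(-150 - \frac{2 - 4}{5}\right)^{2} = \left(-150 - - \frac{2}{5}\right)^{2} = \left(-150 + \frac{2}{5}\right)^{2} = \left(- \frac{748}{5}\right)^{2} = \frac{559504}{25}$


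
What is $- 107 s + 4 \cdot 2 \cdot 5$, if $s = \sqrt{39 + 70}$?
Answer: $40 - 107 \sqrt{109} \approx -1077.1$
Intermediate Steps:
$s = \sqrt{109} \approx 10.44$
$- 107 s + 4 \cdot 2 \cdot 5 = - 107 \sqrt{109} + 4 \cdot 2 \cdot 5 = - 107 \sqrt{109} + 8 \cdot 5 = - 107 \sqrt{109} + 40 = 40 - 107 \sqrt{109}$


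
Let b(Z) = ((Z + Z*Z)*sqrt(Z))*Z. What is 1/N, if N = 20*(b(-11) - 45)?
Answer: I/(100*(-9*I + 242*sqrt(11))) ≈ -1.3969e-7 + 1.2458e-5*I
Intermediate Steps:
b(Z) = Z**(3/2)*(Z + Z**2) (b(Z) = ((Z + Z**2)*sqrt(Z))*Z = (sqrt(Z)*(Z + Z**2))*Z = Z**(3/2)*(Z + Z**2))
N = -900 - 24200*I*sqrt(11) (N = 20*((-11)**(5/2)*(1 - 11) - 45) = 20*((121*I*sqrt(11))*(-10) - 45) = 20*(-1210*I*sqrt(11) - 45) = 20*(-45 - 1210*I*sqrt(11)) = -900 - 24200*I*sqrt(11) ≈ -900.0 - 80262.0*I)
1/N = 1/(-900 - 24200*I*sqrt(11))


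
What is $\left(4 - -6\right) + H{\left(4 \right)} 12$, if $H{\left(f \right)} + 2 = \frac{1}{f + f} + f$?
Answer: $\frac{71}{2} \approx 35.5$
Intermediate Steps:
$H{\left(f \right)} = -2 + f + \frac{1}{2 f}$ ($H{\left(f \right)} = -2 + \left(\frac{1}{f + f} + f\right) = -2 + \left(\frac{1}{2 f} + f\right) = -2 + \left(f + \frac{1}{2 f}\right) = -2 + f + \frac{1}{2 f}$)
$\left(4 - -6\right) + H{\left(4 \right)} 12 = \left(4 - -6\right) + \left(-2 + 4 + \frac{1}{2 \cdot 4}\right) 12 = \left(4 + 6\right) + \left(-2 + 4 + \frac{1}{2} \cdot \frac{1}{4}\right) 12 = 10 + \left(-2 + 4 + \frac{1}{8}\right) 12 = 10 + \frac{17}{8} \cdot 12 = 10 + \frac{51}{2} = \frac{71}{2}$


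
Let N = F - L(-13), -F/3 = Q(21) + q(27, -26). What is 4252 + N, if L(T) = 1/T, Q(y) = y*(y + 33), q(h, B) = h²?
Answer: -17380/13 ≈ -1336.9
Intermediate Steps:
Q(y) = y*(33 + y)
F = -5589 (F = -3*(21*(33 + 21) + 27²) = -3*(21*54 + 729) = -3*(1134 + 729) = -3*1863 = -5589)
N = -72656/13 (N = -5589 - 1/(-13) = -5589 - 1*(-1/13) = -5589 + 1/13 = -72656/13 ≈ -5588.9)
4252 + N = 4252 - 72656/13 = -17380/13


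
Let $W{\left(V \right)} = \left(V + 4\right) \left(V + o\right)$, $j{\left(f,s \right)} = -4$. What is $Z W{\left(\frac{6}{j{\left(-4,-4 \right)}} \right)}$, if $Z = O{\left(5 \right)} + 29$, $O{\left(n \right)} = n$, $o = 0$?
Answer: $- \frac{255}{2} \approx -127.5$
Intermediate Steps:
$Z = 34$ ($Z = 5 + 29 = 34$)
$W{\left(V \right)} = V \left(4 + V\right)$ ($W{\left(V \right)} = \left(V + 4\right) \left(V + 0\right) = \left(4 + V\right) V = V \left(4 + V\right)$)
$Z W{\left(\frac{6}{j{\left(-4,-4 \right)}} \right)} = 34 \frac{6}{-4} \left(4 + \frac{6}{-4}\right) = 34 \cdot 6 \left(- \frac{1}{4}\right) \left(4 + 6 \left(- \frac{1}{4}\right)\right) = 34 \left(- \frac{3 \left(4 - \frac{3}{2}\right)}{2}\right) = 34 \left(\left(- \frac{3}{2}\right) \frac{5}{2}\right) = 34 \left(- \frac{15}{4}\right) = - \frac{255}{2}$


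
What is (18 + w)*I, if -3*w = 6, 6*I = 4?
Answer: 32/3 ≈ 10.667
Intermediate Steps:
I = 2/3 (I = (1/6)*4 = 2/3 ≈ 0.66667)
w = -2 (w = -1/3*6 = -2)
(18 + w)*I = (18 - 2)*(2/3) = 16*(2/3) = 32/3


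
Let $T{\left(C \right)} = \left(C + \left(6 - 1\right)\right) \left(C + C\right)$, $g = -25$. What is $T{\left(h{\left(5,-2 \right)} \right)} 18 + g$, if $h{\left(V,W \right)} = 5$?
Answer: $1775$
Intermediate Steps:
$T{\left(C \right)} = 2 C \left(5 + C\right)$ ($T{\left(C \right)} = \left(C + 5\right) 2 C = \left(5 + C\right) 2 C = 2 C \left(5 + C\right)$)
$T{\left(h{\left(5,-2 \right)} \right)} 18 + g = 2 \cdot 5 \left(5 + 5\right) 18 - 25 = 2 \cdot 5 \cdot 10 \cdot 18 - 25 = 100 \cdot 18 - 25 = 1800 - 25 = 1775$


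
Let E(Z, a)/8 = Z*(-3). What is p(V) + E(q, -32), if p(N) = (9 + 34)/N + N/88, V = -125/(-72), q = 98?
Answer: -1843152119/792000 ≈ -2327.2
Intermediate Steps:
V = 125/72 (V = -125*(-1/72) = 125/72 ≈ 1.7361)
E(Z, a) = -24*Z (E(Z, a) = 8*(Z*(-3)) = 8*(-3*Z) = -24*Z)
p(N) = 43/N + N/88 (p(N) = 43/N + N*(1/88) = 43/N + N/88)
p(V) + E(q, -32) = (43/(125/72) + (1/88)*(125/72)) - 24*98 = (43*(72/125) + 125/6336) - 2352 = (3096/125 + 125/6336) - 2352 = 19631881/792000 - 2352 = -1843152119/792000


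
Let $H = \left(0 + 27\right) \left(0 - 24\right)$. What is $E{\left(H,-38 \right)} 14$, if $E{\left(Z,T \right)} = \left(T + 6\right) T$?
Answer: $17024$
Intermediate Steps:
$H = -648$ ($H = 27 \left(-24\right) = -648$)
$E{\left(Z,T \right)} = T \left(6 + T\right)$ ($E{\left(Z,T \right)} = \left(6 + T\right) T = T \left(6 + T\right)$)
$E{\left(H,-38 \right)} 14 = - 38 \left(6 - 38\right) 14 = \left(-38\right) \left(-32\right) 14 = 1216 \cdot 14 = 17024$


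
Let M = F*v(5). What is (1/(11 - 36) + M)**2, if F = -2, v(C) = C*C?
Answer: 1565001/625 ≈ 2504.0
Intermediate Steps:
v(C) = C**2
M = -50 (M = -2*5**2 = -2*25 = -50)
(1/(11 - 36) + M)**2 = (1/(11 - 36) - 50)**2 = (1/(-25) - 50)**2 = (-1/25 - 50)**2 = (-1251/25)**2 = 1565001/625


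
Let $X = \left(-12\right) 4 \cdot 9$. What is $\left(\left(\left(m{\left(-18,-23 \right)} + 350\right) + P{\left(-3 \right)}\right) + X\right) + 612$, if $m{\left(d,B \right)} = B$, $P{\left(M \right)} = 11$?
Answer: $518$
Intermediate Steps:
$X = -432$ ($X = \left(-48\right) 9 = -432$)
$\left(\left(\left(m{\left(-18,-23 \right)} + 350\right) + P{\left(-3 \right)}\right) + X\right) + 612 = \left(\left(\left(-23 + 350\right) + 11\right) - 432\right) + 612 = \left(\left(327 + 11\right) - 432\right) + 612 = \left(338 - 432\right) + 612 = -94 + 612 = 518$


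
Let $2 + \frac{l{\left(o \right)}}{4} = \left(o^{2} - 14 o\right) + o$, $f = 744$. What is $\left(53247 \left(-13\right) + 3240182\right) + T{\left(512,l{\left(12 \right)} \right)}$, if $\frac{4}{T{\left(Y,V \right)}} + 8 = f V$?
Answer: $\frac{26544761877}{10418} \approx 2.548 \cdot 10^{6}$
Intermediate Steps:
$l{\left(o \right)} = -8 - 52 o + 4 o^{2}$ ($l{\left(o \right)} = -8 + 4 \left(\left(o^{2} - 14 o\right) + o\right) = -8 + 4 \left(o^{2} - 13 o\right) = -8 + \left(- 52 o + 4 o^{2}\right) = -8 - 52 o + 4 o^{2}$)
$T{\left(Y,V \right)} = \frac{4}{-8 + 744 V}$
$\left(53247 \left(-13\right) + 3240182\right) + T{\left(512,l{\left(12 \right)} \right)} = \left(53247 \left(-13\right) + 3240182\right) + \frac{1}{2 \left(-1 + 93 \left(-8 - 624 + 4 \cdot 12^{2}\right)\right)} = \left(-692211 + 3240182\right) + \frac{1}{2 \left(-1 + 93 \left(-8 - 624 + 4 \cdot 144\right)\right)} = 2547971 + \frac{1}{2 \left(-1 + 93 \left(-8 - 624 + 576\right)\right)} = 2547971 + \frac{1}{2 \left(-1 + 93 \left(-56\right)\right)} = 2547971 + \frac{1}{2 \left(-1 - 5208\right)} = 2547971 + \frac{1}{2 \left(-5209\right)} = 2547971 + \frac{1}{2} \left(- \frac{1}{5209}\right) = 2547971 - \frac{1}{10418} = \frac{26544761877}{10418}$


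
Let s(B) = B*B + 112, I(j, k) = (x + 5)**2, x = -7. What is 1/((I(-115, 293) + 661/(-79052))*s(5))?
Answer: 79052/43229939 ≈ 0.0018286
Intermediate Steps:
I(j, k) = 4 (I(j, k) = (-7 + 5)**2 = (-2)**2 = 4)
s(B) = 112 + B**2 (s(B) = B**2 + 112 = 112 + B**2)
1/((I(-115, 293) + 661/(-79052))*s(5)) = 1/((4 + 661/(-79052))*(112 + 5**2)) = 1/((4 + 661*(-1/79052))*(112 + 25)) = 1/((4 - 661/79052)*137) = (1/137)/(315547/79052) = (79052/315547)*(1/137) = 79052/43229939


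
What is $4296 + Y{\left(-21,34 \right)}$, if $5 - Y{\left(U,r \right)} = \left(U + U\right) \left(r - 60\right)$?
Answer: $3209$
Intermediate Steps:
$Y{\left(U,r \right)} = 5 - 2 U \left(-60 + r\right)$ ($Y{\left(U,r \right)} = 5 - \left(U + U\right) \left(r - 60\right) = 5 - 2 U \left(-60 + r\right)$)
$4296 + Y{\left(-21,34 \right)} = 4296 + \left(5 + 120 \left(-21\right) - \left(-42\right) 34\right) = 4296 + \left(5 - 2520 + 1428\right) = 4296 - 1087 = 3209$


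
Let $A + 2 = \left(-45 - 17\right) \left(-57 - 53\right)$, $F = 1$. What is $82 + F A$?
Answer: $6900$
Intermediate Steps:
$A = 6818$ ($A = -2 + \left(-45 - 17\right) \left(-57 - 53\right) = -2 - -6820 = -2 + 6820 = 6818$)
$82 + F A = 82 + 1 \cdot 6818 = 82 + 6818 = 6900$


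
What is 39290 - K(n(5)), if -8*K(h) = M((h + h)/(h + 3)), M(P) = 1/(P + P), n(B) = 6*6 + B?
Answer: 12887131/328 ≈ 39290.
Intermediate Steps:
n(B) = 36 + B
M(P) = 1/(2*P)
K(h) = -(3 + h)/(32*h) (K(h) = -1/(16*((h + h)/(h + 3))) = -1/(16*((2*h)/(3 + h))) = -1/(16*(2*h/(3 + h))) = -(3 + h)/(2*h)/16 = -(3 + h)/(32*h))
39290 - K(n(5)) = 39290 - (-3 - (36 + 5))/(32*(36 + 5)) = 39290 - (-3 - 1*41)/(32*41) = 39290 - (-3 - 41)/(32*41) = 39290 - (-44)/(32*41) = 39290 - 1*(-11/328) = 39290 + 11/328 = 12887131/328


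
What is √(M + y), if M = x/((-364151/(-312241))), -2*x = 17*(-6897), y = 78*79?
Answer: √29931567645287766/728302 ≈ 237.55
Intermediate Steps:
y = 6162
x = 117249/2 (x = -17*(-6897)/2 = -½*(-117249) = 117249/2 ≈ 58625.)
M = 36609945009/728302 (M = 117249/(2*((-364151/(-312241)))) = 117249/(2*((-364151*(-1/312241)))) = 117249/(2*(364151/312241)) = (117249/2)*(312241/364151) = 36609945009/728302 ≈ 50268.)
√(M + y) = √(36609945009/728302 + 6162) = √(41097741933/728302) = √29931567645287766/728302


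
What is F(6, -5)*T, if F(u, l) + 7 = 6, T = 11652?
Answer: -11652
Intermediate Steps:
F(u, l) = -1 (F(u, l) = -7 + 6 = -1)
F(6, -5)*T = -1*11652 = -11652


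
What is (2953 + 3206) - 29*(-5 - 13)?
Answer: 6681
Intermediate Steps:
(2953 + 3206) - 29*(-5 - 13) = 6159 - 29*(-18) = 6159 + 522 = 6681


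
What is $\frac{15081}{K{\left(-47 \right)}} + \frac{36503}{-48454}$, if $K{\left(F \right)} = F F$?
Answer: $\frac{650099647}{107034886} \approx 6.0737$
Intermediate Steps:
$K{\left(F \right)} = F^{2}$
$\frac{15081}{K{\left(-47 \right)}} + \frac{36503}{-48454} = \frac{15081}{\left(-47\right)^{2}} + \frac{36503}{-48454} = \frac{15081}{2209} + 36503 \left(- \frac{1}{48454}\right) = 15081 \cdot \frac{1}{2209} - \frac{36503}{48454} = \frac{15081}{2209} - \frac{36503}{48454} = \frac{650099647}{107034886}$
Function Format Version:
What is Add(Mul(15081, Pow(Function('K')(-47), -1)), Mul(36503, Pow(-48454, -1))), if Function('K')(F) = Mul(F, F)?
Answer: Rational(650099647, 107034886) ≈ 6.0737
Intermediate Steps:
Function('K')(F) = Pow(F, 2)
Add(Mul(15081, Pow(Function('K')(-47), -1)), Mul(36503, Pow(-48454, -1))) = Add(Mul(15081, Pow(Pow(-47, 2), -1)), Mul(36503, Pow(-48454, -1))) = Add(Mul(15081, Pow(2209, -1)), Mul(36503, Rational(-1, 48454))) = Add(Mul(15081, Rational(1, 2209)), Rational(-36503, 48454)) = Add(Rational(15081, 2209), Rational(-36503, 48454)) = Rational(650099647, 107034886)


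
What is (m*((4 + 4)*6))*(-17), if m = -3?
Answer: 2448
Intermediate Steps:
(m*((4 + 4)*6))*(-17) = -3*(4 + 4)*6*(-17) = -24*6*(-17) = -3*48*(-17) = -144*(-17) = 2448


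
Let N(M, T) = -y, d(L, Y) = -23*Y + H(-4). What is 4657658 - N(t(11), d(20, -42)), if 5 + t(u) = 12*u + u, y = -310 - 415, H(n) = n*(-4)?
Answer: 4656933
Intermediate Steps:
H(n) = -4*n
y = -725
t(u) = -5 + 13*u (t(u) = -5 + (12*u + u) = -5 + 13*u)
d(L, Y) = 16 - 23*Y (d(L, Y) = -23*Y - 4*(-4) = -23*Y + 16 = 16 - 23*Y)
N(M, T) = 725 (N(M, T) = -1*(-725) = 725)
4657658 - N(t(11), d(20, -42)) = 4657658 - 1*725 = 4657658 - 725 = 4656933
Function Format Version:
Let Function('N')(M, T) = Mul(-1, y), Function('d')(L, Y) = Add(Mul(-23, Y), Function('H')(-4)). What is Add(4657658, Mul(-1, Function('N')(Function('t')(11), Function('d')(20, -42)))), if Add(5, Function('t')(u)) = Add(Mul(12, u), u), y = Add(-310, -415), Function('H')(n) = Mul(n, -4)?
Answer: 4656933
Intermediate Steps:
Function('H')(n) = Mul(-4, n)
y = -725
Function('t')(u) = Add(-5, Mul(13, u)) (Function('t')(u) = Add(-5, Add(Mul(12, u), u)) = Add(-5, Mul(13, u)))
Function('d')(L, Y) = Add(16, Mul(-23, Y)) (Function('d')(L, Y) = Add(Mul(-23, Y), Mul(-4, -4)) = Add(Mul(-23, Y), 16) = Add(16, Mul(-23, Y)))
Function('N')(M, T) = 725 (Function('N')(M, T) = Mul(-1, -725) = 725)
Add(4657658, Mul(-1, Function('N')(Function('t')(11), Function('d')(20, -42)))) = Add(4657658, Mul(-1, 725)) = Add(4657658, -725) = 4656933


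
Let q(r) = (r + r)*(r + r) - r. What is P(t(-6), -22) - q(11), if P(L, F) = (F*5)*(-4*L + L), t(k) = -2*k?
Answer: 3487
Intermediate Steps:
P(L, F) = -15*F*L (P(L, F) = (5*F)*(-3*L) = -15*F*L)
q(r) = -r + 4*r² (q(r) = (2*r)*(2*r) - r = 4*r² - r = -r + 4*r²)
P(t(-6), -22) - q(11) = -15*(-22)*(-2*(-6)) - 11*(-1 + 4*11) = -15*(-22)*12 - 11*(-1 + 44) = 3960 - 11*43 = 3960 - 1*473 = 3960 - 473 = 3487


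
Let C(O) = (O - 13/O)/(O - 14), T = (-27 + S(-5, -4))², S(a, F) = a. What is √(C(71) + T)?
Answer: 86*√252263/1349 ≈ 32.019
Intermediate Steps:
T = 1024 (T = (-27 - 5)² = (-32)² = 1024)
C(O) = (O - 13/O)/(-14 + O)
√(C(71) + T) = √((-13 + 71²)/(71*(-14 + 71)) + 1024) = √((1/71)*(-13 + 5041)/57 + 1024) = √((1/71)*(1/57)*5028 + 1024) = √(1676/1349 + 1024) = √(1383052/1349) = 86*√252263/1349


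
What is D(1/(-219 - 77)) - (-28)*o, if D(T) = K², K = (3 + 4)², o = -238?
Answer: -4263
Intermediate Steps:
K = 49 (K = 7² = 49)
D(T) = 2401 (D(T) = 49² = 2401)
D(1/(-219 - 77)) - (-28)*o = 2401 - (-28)*(-238) = 2401 - 1*6664 = 2401 - 6664 = -4263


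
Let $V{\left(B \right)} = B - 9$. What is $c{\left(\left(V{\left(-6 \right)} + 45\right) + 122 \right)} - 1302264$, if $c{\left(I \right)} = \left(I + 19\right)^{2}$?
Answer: $-1273023$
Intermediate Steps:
$V{\left(B \right)} = -9 + B$ ($V{\left(B \right)} = B - 9 = -9 + B$)
$c{\left(I \right)} = \left(19 + I\right)^{2}$
$c{\left(\left(V{\left(-6 \right)} + 45\right) + 122 \right)} - 1302264 = \left(19 + \left(\left(\left(-9 - 6\right) + 45\right) + 122\right)\right)^{2} - 1302264 = \left(19 + \left(\left(-15 + 45\right) + 122\right)\right)^{2} - 1302264 = \left(19 + \left(30 + 122\right)\right)^{2} - 1302264 = \left(19 + 152\right)^{2} - 1302264 = 171^{2} - 1302264 = 29241 - 1302264 = -1273023$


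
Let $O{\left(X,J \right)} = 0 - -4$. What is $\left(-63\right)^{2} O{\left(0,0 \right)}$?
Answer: $15876$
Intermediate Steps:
$O{\left(X,J \right)} = 4$ ($O{\left(X,J \right)} = 0 + 4 = 4$)
$\left(-63\right)^{2} O{\left(0,0 \right)} = \left(-63\right)^{2} \cdot 4 = 3969 \cdot 4 = 15876$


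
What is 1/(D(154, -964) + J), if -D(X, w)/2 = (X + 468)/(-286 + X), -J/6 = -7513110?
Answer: 33/1487596091 ≈ 2.2183e-8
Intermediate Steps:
J = 45078660 (J = -6*(-7513110) = 45078660)
D(X, w) = -2*(468 + X)/(-286 + X) (D(X, w) = -2*(X + 468)/(-286 + X) = -2*(468 + X)/(-286 + X))
1/(D(154, -964) + J) = 1/(2*(-468 - 1*154)/(-286 + 154) + 45078660) = 1/(2*(-468 - 154)/(-132) + 45078660) = 1/(2*(-1/132)*(-622) + 45078660) = 1/(311/33 + 45078660) = 1/(1487596091/33) = 33/1487596091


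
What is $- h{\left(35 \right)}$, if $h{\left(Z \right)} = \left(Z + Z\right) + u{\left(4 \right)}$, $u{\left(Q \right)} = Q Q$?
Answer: $-86$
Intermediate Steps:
$u{\left(Q \right)} = Q^{2}$
$h{\left(Z \right)} = 16 + 2 Z$ ($h{\left(Z \right)} = \left(Z + Z\right) + 4^{2} = 2 Z + 16 = 16 + 2 Z$)
$- h{\left(35 \right)} = - (16 + 2 \cdot 35) = - (16 + 70) = \left(-1\right) 86 = -86$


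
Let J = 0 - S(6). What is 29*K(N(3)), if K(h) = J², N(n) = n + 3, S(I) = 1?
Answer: 29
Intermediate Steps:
N(n) = 3 + n
J = -1 (J = 0 - 1*1 = 0 - 1 = -1)
K(h) = 1 (K(h) = (-1)² = 1)
29*K(N(3)) = 29*1 = 29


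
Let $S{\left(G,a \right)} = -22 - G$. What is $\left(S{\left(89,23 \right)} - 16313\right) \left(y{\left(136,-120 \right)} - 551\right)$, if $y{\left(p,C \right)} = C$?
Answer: $11020504$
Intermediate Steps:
$\left(S{\left(89,23 \right)} - 16313\right) \left(y{\left(136,-120 \right)} - 551\right) = \left(\left(-22 - 89\right) - 16313\right) \left(-120 - 551\right) = \left(\left(-22 - 89\right) - 16313\right) \left(-671\right) = \left(-111 - 16313\right) \left(-671\right) = \left(-16424\right) \left(-671\right) = 11020504$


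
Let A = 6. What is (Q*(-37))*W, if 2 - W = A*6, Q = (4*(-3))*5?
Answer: -75480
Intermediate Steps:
Q = -60 (Q = -12*5 = -60)
W = -34 (W = 2 - 6*6 = 2 - 1*36 = 2 - 36 = -34)
(Q*(-37))*W = -60*(-37)*(-34) = 2220*(-34) = -75480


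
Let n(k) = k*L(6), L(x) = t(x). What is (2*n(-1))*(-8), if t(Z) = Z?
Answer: 96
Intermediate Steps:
L(x) = x
n(k) = 6*k (n(k) = k*6 = 6*k)
(2*n(-1))*(-8) = (2*(6*(-1)))*(-8) = (2*(-6))*(-8) = -12*(-8) = 96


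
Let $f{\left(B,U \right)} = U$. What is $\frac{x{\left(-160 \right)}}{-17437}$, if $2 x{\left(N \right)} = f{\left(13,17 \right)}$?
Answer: $- \frac{17}{34874} \approx -0.00048747$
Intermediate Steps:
$x{\left(N \right)} = \frac{17}{2}$ ($x{\left(N \right)} = \frac{1}{2} \cdot 17 = \frac{17}{2}$)
$\frac{x{\left(-160 \right)}}{-17437} = \frac{17}{2 \left(-17437\right)} = \frac{17}{2} \left(- \frac{1}{17437}\right) = - \frac{17}{34874}$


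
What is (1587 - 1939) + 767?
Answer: 415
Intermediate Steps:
(1587 - 1939) + 767 = -352 + 767 = 415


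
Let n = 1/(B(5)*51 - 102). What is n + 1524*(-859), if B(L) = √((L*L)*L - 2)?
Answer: -7945025002/6069 + √123/6069 ≈ -1.3091e+6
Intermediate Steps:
B(L) = √(-2 + L³) (B(L) = √(L²*L - 2) = √(L³ - 2) = √(-2 + L³))
n = 1/(-102 + 51*√123) (n = 1/(√(-2 + 5³)*51 - 102) = 1/(√(-2 + 125)*51 - 102) = 1/(√123*51 - 102) = 1/(51*√123 - 102) = 1/(-102 + 51*√123) ≈ 0.0021570)
n + 1524*(-859) = (2/6069 + √123/6069) + 1524*(-859) = (2/6069 + √123/6069) - 1309116 = -7945025002/6069 + √123/6069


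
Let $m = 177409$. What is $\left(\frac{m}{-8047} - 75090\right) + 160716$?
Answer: $\frac{688855013}{8047} \approx 85604.0$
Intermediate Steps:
$\left(\frac{m}{-8047} - 75090\right) + 160716 = \left(\frac{177409}{-8047} - 75090\right) + 160716 = \left(177409 \left(- \frac{1}{8047}\right) - 75090\right) + 160716 = \left(- \frac{177409}{8047} - 75090\right) + 160716 = - \frac{604426639}{8047} + 160716 = \frac{688855013}{8047}$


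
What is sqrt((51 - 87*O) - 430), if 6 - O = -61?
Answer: 8*I*sqrt(97) ≈ 78.791*I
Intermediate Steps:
O = 67 (O = 6 - 1*(-61) = 6 + 61 = 67)
sqrt((51 - 87*O) - 430) = sqrt((51 - 87*67) - 430) = sqrt((51 - 5829) - 430) = sqrt(-5778 - 430) = sqrt(-6208) = 8*I*sqrt(97)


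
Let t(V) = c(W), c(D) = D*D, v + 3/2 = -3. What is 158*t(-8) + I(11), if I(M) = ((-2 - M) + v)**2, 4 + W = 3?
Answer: 1857/4 ≈ 464.25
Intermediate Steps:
v = -9/2 (v = -3/2 - 3 = -9/2 ≈ -4.5000)
W = -1 (W = -4 + 3 = -1)
c(D) = D**2
I(M) = (-13/2 - M)**2 (I(M) = ((-2 - M) - 9/2)**2 = (-13/2 - M)**2)
t(V) = 1 (t(V) = (-1)**2 = 1)
158*t(-8) + I(11) = 158*1 + (13 + 2*11)**2/4 = 158 + (13 + 22)**2/4 = 158 + (1/4)*35**2 = 158 + (1/4)*1225 = 158 + 1225/4 = 1857/4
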